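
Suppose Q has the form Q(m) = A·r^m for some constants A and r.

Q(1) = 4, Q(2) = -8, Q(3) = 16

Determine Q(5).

Consecutive ratio: -8/4 = -2, and 16/(-8) = -2, so r = -2.
Then A·(-2)^1 = 4 gives A = -2, and Q(m) = -2·(-2)^m.
Q(5) = -2·(-2)^5 = 64.

64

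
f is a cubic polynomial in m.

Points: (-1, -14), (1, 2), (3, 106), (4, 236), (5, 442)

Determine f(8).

Write f(m) = am³ + bm² + cm + d; the 5 given values yield a linear system in the 4 coefficients.
Solving, f(m) = 3m³ + 2m² + 5m - 8.
Then f(8) = 1696.

1696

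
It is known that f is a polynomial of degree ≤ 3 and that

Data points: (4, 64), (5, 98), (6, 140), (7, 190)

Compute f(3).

First differences: 34, 42, 50. Second differences: 8, 8.
Level-2 differences are constant, so f has degree 2.
Fitting a degree-2 polynomial gives f(x) = 4x² - 2x + 8.
Then f(3) = 38.

38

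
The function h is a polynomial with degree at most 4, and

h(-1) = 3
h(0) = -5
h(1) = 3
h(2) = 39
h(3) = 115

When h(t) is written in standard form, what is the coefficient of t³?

First differences: -8, 8, 36, 76. Second differences: 16, 28, 40. Third differences: 12, 12.
Level-3 differences are constant, so h has degree 3.
Fitting a degree-3 polynomial gives h(t) = 2t³ + 8t² - 2t - 5.
The coefficient of t³ is 2.

2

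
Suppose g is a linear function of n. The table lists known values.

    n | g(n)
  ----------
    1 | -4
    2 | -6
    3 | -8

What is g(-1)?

Write g(n) = an + b; the 3 given values yield a linear system in the 2 coefficients.
Solving, g(n) = -2n - 2.
Then g(-1) = 0.

0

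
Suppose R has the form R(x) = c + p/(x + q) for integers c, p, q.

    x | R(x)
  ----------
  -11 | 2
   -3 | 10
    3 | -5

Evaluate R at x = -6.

(R(x) − c)(x + q) = p for each data point; the three points give a linear system in c and q, then p follows.
Solving: c = 0, q = 1, p = -20, so R(x) = -20/(x + 1).
Then R(-6) = 0 − 20/(-5) = 4.

4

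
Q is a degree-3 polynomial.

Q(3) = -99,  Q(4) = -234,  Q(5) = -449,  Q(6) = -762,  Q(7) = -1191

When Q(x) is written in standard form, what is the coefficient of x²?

-4

Write Q(x) = ax³ + bx² + cx + d; the 5 given values yield a linear system in the 4 coefficients.
Solving, Q(x) = -3x³ - 4x² + 4x + 6.
The coefficient of x² is -4.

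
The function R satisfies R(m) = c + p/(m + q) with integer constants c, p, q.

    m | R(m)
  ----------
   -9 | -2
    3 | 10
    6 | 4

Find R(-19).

-1

(R(m) − c)(m + q) = p for each data point; the three points give a linear system in c and q, then p follows.
Solving: c = 0, q = -1, p = 20, so R(m) = 20/(m − 1).
Then R(-19) = 0 + 20/(-20) = -1.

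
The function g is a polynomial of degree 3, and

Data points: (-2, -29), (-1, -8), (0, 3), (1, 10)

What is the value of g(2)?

Write g(n) = an³ + bn² + cn + d; the 4 given values yield a linear system in the 4 coefficients.
Solving, g(n) = n³ - 2n² + 8n + 3.
Then g(2) = 19.

19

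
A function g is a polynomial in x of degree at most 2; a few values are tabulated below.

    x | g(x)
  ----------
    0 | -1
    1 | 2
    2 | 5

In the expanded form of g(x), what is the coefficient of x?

3

First differences: 3, 3.
Level-1 differences are constant, so g has degree 1.
Fitting a degree-1 polynomial gives g(x) = 3x - 1.
The coefficient of x is 3.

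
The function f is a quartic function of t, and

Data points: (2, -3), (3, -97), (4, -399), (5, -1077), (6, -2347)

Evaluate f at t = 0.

Write f(t) = at^4 + bt³ + ct² + dt + e; the 5 given values yield a linear system in the 5 coefficients.
Solving, f(t) = -2t^4 + 6t² + 6t - 7.
Then f(0) = -7.

-7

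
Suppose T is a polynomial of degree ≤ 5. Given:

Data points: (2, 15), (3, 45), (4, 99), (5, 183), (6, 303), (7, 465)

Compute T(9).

939

First differences: 30, 54, 84, 120, 162. Second differences: 24, 30, 36, 42. Third differences: 6, 6, 6.
Level-3 differences are constant, so T has degree 3.
Fitting a degree-3 polynomial gives T(x) = x³ + 3x² - 4x + 3.
Then T(9) = 939.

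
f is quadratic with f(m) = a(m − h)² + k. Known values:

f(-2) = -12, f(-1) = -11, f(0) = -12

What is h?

-1

First differences 1, -1; second difference -2 = 2a, so a = -1.
Expanding, the m-coefficient is −2ah = 2h; matching it to the data gives h = -1, and then k = -11.
So f(m) = -1(m + 1)² − 11.
Hence h = -1.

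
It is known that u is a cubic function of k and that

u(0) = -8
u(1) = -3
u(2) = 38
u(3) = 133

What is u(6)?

922

Write u(k) = ak³ + bk² + ck + d; the 4 given values yield a linear system in the 4 coefficients.
Solving, u(k) = 3k³ + 9k² - 7k - 8.
Then u(6) = 922.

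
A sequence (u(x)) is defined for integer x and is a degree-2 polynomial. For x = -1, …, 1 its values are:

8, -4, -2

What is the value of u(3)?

Write u(x) = ax² + bx + c; the 3 given values yield a linear system in the 3 coefficients.
Solving, u(x) = 7x² - 5x - 4.
Then u(3) = 44.

44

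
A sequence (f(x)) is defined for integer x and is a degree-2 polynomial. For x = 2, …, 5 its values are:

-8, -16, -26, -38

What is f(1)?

First differences: -8, -10, -12. Second differences: -2, -2.
Level-2 differences are constant, so f has degree 2.
Fitting a degree-2 polynomial gives f(x) = -x² - 3x + 2.
Then f(1) = -2.

-2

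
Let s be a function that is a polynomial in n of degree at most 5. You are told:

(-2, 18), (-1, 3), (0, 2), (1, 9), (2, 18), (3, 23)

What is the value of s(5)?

Write s(n) = an^5 + bn^4 + cn³ + dn² + en + p; the 6 given values yield a linear system in the 6 coefficients.
Solving, the top 2 coefficients vanish, and s(n) = -n³ + 4n² + 4n + 2.
Then s(5) = -3.

-3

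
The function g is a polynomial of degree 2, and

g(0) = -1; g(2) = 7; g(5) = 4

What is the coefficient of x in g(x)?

Write g(x) = ax² + bx + c; the 3 given values yield a linear system in the 3 coefficients.
Solving, g(x) = -x² + 6x - 1.
The coefficient of x is 6.

6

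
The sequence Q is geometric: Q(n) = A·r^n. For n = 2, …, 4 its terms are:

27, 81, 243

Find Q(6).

2187

Consecutive ratio: 81/27 = 3, and 243/81 = 3, so r = 3.
Then A·3^2 = 27 gives A = 3, and Q(n) = 3·3^n.
Q(6) = 3·3^6 = 2187.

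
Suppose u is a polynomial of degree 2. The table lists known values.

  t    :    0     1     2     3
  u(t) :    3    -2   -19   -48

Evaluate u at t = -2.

-23

Write u(t) = at² + bt + c; the 4 given values yield a linear system in the 3 coefficients.
Solving, u(t) = -6t² + t + 3.
Then u(-2) = -23.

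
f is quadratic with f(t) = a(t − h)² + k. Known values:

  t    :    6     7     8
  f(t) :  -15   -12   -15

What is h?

First differences 3, -3; second difference -6 = 2a, so a = -3.
Expanding, the t-coefficient is −2ah = 6h; matching it to the data gives h = 7, and then k = -12.
So f(t) = -3(t − 7)² − 12.
Hence h = 7.

7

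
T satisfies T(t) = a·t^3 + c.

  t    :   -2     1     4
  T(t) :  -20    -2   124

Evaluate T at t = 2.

From T(-2) = -20 and T(1) = -2: -8a + c = -20 and 1a + c = -2.
Subtracting: 9a = 18, so a = 2; then c = -20 − 2·(-8) = -4.
So T(t) = 2t³ − 4, and T(2) = 12.

12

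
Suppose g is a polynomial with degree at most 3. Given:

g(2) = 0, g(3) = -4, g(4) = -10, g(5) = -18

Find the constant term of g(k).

2

First differences: -4, -6, -8. Second differences: -2, -2.
Level-2 differences are constant, so g has degree 2.
Fitting a degree-2 polynomial gives g(k) = -k² + k + 2.
The constant term is g(0) = 2.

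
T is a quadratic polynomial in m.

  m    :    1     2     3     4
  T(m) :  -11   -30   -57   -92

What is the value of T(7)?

Write T(m) = am² + bm + c; the 4 given values yield a linear system in the 3 coefficients.
Solving, T(m) = -4m² - 7m.
Then T(7) = -245.

-245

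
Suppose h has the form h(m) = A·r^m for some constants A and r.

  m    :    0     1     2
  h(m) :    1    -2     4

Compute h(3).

Consecutive ratio: -2/1 = -2, and 4/(-2) = -2, so r = -2.
Then A·(-2)^0 = 1 gives A = 1, and h(m) = 1·(-2)^m.
h(3) = 1·(-2)^3 = -8.

-8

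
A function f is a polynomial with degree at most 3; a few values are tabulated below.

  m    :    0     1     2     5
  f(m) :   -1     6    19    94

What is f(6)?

Write f(m) = am³ + bm² + cm + d; the 4 given values yield a linear system in the 4 coefficients.
Solving, the leading coefficient vanishes, and f(m) = 3m² + 4m - 1.
Then f(6) = 131.

131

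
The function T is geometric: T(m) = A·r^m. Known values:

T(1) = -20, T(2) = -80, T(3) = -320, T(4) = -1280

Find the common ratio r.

4

Consecutive ratio: -80/(-20) = 4, and -320/(-80) = 4, so r = 4.
Then A·4^1 = -20 gives A = -5, and T(m) = -5·4^m.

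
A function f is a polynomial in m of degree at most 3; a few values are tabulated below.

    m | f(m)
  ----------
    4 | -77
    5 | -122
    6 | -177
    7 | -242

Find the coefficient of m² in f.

-5

First differences: -45, -55, -65. Second differences: -10, -10.
Level-2 differences are constant, so f has degree 2.
Fitting a degree-2 polynomial gives f(m) = -5m² + 3.
The coefficient of m² is -5.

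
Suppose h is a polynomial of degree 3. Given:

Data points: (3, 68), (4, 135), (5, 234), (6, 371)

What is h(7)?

Write h(m) = am³ + bm² + cm + d; the 4 given values yield a linear system in the 4 coefficients.
Solving, h(m) = m³ + 4m² + 2m - 1.
Then h(7) = 552.

552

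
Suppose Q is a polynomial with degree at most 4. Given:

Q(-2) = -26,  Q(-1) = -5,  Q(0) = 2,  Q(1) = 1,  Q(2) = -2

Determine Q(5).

37

First differences: 21, 7, -1, -3. Second differences: -14, -8, -2. Third differences: 6, 6.
Level-3 differences are constant, so Q has degree 3.
Fitting a degree-3 polynomial gives Q(x) = x³ - 4x² + 2x + 2.
Then Q(5) = 37.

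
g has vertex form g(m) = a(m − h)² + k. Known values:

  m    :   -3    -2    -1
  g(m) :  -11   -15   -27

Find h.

First differences -4, -12; second difference -8 = 2a, so a = -4.
Expanding, the m-coefficient is −2ah = 8h; matching it to the data gives h = -3, and then k = -11.
So g(m) = -4(m + 3)² − 11.
Hence h = -3.

-3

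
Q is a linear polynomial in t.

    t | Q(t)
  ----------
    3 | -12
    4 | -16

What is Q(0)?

Write Q(t) = at + b; the 2 given values yield a linear system in the 2 coefficients.
Solving, Q(t) = -4t.
Then Q(0) = 0.

0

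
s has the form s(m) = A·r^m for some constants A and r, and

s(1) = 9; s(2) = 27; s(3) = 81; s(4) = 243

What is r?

3

Consecutive ratio: 27/9 = 3, and 81/27 = 3, so r = 3.
Then A·3^1 = 9 gives A = 3, and s(m) = 3·3^m.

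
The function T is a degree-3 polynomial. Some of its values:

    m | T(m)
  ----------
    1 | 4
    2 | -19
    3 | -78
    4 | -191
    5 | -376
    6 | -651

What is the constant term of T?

First differences: -23, -59, -113, -185, -275. Second differences: -36, -54, -72, -90. Third differences: -18, -18, -18.
Level-3 differences are constant, so T has degree 3.
Fitting a degree-3 polynomial gives T(m) = -3m³ - 2m + 9.
The constant term is T(0) = 9.

9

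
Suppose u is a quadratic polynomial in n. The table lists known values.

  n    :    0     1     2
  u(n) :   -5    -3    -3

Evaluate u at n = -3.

Write u(n) = an² + bn + c; the 3 given values yield a linear system in the 3 coefficients.
Solving, u(n) = -n² + 3n - 5.
Then u(-3) = -23.

-23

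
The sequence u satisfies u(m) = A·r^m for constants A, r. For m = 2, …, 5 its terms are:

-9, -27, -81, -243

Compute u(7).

Consecutive ratio: -27/(-9) = 3, and -81/(-27) = 3, so r = 3.
Then A·3^2 = -9 gives A = -1, and u(m) = -1·3^m.
u(7) = -1·3^7 = -2187.

-2187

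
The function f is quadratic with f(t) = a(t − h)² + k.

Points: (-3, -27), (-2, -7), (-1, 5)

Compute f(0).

First differences 20, 12; second difference -8 = 2a, so a = -4.
Expanding, the t-coefficient is −2ah = 8h; matching it to the data gives h = 0, and then k = 9.
So f(t) = -4(t + 0)² + 9.
f(0) = -4·0² + 9 = 9.

9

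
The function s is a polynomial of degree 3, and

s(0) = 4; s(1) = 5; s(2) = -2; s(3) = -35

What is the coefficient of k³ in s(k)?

Write s(k) = ak³ + bk² + ck + d; the 4 given values yield a linear system in the 4 coefficients.
Solving, s(k) = -3k³ + 5k² - k + 4.
The coefficient of k³ is -3.

-3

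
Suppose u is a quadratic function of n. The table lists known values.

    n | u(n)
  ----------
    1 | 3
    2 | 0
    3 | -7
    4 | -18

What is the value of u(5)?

-33

First differences: -3, -7, -11. Second differences: -4, -4.
Level-2 differences are constant, so u has degree 2.
Fitting a degree-2 polynomial gives u(n) = -2n² + 3n + 2.
Then u(5) = -33.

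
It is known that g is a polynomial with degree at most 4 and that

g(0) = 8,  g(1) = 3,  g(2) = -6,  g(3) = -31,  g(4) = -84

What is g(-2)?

54

First differences: -5, -9, -25, -53. Second differences: -4, -16, -28. Third differences: -12, -12.
Level-3 differences are constant, so g has degree 3.
Fitting a degree-3 polynomial gives g(k) = -2k³ + 4k² - 7k + 8.
Then g(-2) = 54.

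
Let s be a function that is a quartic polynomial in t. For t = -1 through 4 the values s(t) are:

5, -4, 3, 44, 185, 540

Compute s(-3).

239

Write s(t) = at^4 + bt³ + ct² + dt + e; the 6 given values yield a linear system in the 5 coefficients.
Solving, s(t) = 2t^4 - t³ + 6t² - 4.
Then s(-3) = 239.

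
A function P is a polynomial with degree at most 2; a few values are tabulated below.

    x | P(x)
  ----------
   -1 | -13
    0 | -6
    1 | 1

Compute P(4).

First differences: 7, 7.
Level-1 differences are constant, so P has degree 1.
Fitting a degree-1 polynomial gives P(x) = 7x - 6.
Then P(4) = 22.

22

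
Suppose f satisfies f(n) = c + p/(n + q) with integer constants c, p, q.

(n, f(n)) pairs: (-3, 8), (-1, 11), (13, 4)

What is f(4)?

(f(n) − c)(n + q) = p for each data point; the three points give a linear system in c and q, then p follows.
Solving: c = 5, q = -1, p = -12, so f(n) = 5 − 12/(n − 1).
Then f(4) = 5 − 12/3 = 1.

1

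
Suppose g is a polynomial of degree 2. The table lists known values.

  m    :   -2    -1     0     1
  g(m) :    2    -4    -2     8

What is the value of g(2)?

26

First differences: -6, 2, 10. Second differences: 8, 8.
Level-2 differences are constant, so g has degree 2.
Fitting a degree-2 polynomial gives g(m) = 4m² + 6m - 2.
Then g(2) = 26.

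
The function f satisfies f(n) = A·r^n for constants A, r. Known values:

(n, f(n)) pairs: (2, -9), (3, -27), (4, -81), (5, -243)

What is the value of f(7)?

Consecutive ratio: -27/(-9) = 3, and -81/(-27) = 3, so r = 3.
Then A·3^2 = -9 gives A = -1, and f(n) = -1·3^n.
f(7) = -1·3^7 = -2187.

-2187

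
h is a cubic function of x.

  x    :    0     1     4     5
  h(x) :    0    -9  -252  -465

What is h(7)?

Write h(x) = ax³ + bx² + cx + d; the 4 given values yield a linear system in the 4 coefficients.
Solving, h(x) = -3x³ - 3x² - 3x.
Then h(7) = -1197.

-1197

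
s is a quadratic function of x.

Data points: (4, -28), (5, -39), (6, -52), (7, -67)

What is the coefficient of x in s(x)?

-2

First differences: -11, -13, -15. Second differences: -2, -2.
Level-2 differences are constant, so s has degree 2.
Fitting a degree-2 polynomial gives s(x) = -x² - 2x - 4.
The coefficient of x is -2.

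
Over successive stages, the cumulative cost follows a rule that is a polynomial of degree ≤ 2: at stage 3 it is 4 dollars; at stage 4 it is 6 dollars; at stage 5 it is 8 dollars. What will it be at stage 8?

Write the value at x as P(x).
Write P(x) = ax² + bx + c; the 3 given values yield a linear system in the 3 coefficients.
Solving, the leading coefficient vanishes, and P(x) = 2x - 2.
Then P(8) = 14.

14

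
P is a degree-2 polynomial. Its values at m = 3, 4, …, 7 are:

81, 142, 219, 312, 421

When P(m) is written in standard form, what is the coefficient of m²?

Write P(m) = am² + bm + c; the 5 given values yield a linear system in the 3 coefficients.
Solving, P(m) = 8m² + 5m - 6.
The coefficient of m² is 8.

8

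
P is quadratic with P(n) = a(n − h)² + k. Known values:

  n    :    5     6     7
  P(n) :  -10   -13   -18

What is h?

First differences -3, -5; second difference -2 = 2a, so a = -1.
Expanding, the n-coefficient is −2ah = 2h; matching it to the data gives h = 4, and then k = -9.
So P(n) = -1(n − 4)² − 9.
Hence h = 4.

4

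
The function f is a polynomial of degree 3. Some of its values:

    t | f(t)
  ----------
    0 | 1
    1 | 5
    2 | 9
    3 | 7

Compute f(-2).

17

Write f(t) = at³ + bt² + ct + d; the 4 given values yield a linear system in the 4 coefficients.
Solving, f(t) = -t³ + 3t² + 2t + 1.
Then f(-2) = 17.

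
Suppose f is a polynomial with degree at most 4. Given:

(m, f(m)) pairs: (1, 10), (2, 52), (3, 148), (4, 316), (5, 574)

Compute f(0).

First differences: 42, 96, 168, 258. Second differences: 54, 72, 90. Third differences: 18, 18.
Level-3 differences are constant, so f has degree 3.
Fitting a degree-3 polynomial gives f(m) = 3m³ + 9m² - 6m + 4.
Then f(0) = 4.

4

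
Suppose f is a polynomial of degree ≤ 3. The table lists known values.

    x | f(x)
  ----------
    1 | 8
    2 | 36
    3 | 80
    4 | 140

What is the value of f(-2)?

Write f(x) = ax³ + bx² + cx + d; the 4 given values yield a linear system in the 4 coefficients.
Solving, the leading coefficient vanishes, and f(x) = 8x² + 4x - 4.
Then f(-2) = 20.

20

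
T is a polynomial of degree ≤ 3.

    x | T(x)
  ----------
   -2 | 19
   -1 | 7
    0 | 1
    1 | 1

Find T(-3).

Write T(x) = ax³ + bx² + cx + d; the 4 given values yield a linear system in the 4 coefficients.
Solving, the leading coefficient vanishes, and T(x) = 3x² - 3x + 1.
Then T(-3) = 37.

37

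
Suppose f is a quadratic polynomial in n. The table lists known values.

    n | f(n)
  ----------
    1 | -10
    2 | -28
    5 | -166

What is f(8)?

-430

Write f(n) = an² + bn + c; the 3 given values yield a linear system in the 3 coefficients.
Solving, f(n) = -7n² + 3n - 6.
Then f(8) = -430.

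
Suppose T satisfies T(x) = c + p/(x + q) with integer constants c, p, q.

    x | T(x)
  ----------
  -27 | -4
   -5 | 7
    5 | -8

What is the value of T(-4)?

(T(x) − c)(x + q) = p for each data point; the three points give a linear system in c and q, then p follows.
Solving: c = -5, q = 3, p = -24, so T(x) = -5 − 24/(x + 3).
Then T(-4) = -5 − 24/(-1) = 19.

19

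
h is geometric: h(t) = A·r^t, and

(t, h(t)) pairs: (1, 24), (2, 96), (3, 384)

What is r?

Consecutive ratio: 96/24 = 4, and 384/96 = 4, so r = 4.
Then A·4^1 = 24 gives A = 6, and h(t) = 6·4^t.

4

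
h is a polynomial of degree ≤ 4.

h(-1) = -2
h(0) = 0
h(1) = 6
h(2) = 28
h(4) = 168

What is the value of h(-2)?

Write h(n) = an^4 + bn³ + cn² + dn + e; the 5 given values yield a linear system in the 5 coefficients.
Solving, the leading coefficient vanishes, and h(n) = 2n³ + 2n² + 2n.
Then h(-2) = -12.

-12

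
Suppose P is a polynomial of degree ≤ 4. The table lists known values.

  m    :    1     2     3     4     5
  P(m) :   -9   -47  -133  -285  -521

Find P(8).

-1913

First differences: -38, -86, -152, -236. Second differences: -48, -66, -84. Third differences: -18, -18.
Level-3 differences are constant, so P has degree 3.
Fitting a degree-3 polynomial gives P(m) = -3m³ - 6m² + m - 1.
Then P(8) = -1913.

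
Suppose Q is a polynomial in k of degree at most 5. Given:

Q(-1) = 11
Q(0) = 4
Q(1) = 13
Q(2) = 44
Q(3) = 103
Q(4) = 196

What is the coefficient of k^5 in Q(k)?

First differences: -7, 9, 31, 59, 93. Second differences: 16, 22, 28, 34. Third differences: 6, 6, 6.
Level-3 differences are constant, so Q has degree 3.
Fitting a degree-3 polynomial gives Q(k) = k³ + 8k² + 4.
The coefficient of k^5 is 0.

0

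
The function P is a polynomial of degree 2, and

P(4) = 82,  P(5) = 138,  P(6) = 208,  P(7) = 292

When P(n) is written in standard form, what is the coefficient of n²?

First differences: 56, 70, 84. Second differences: 14, 14.
Level-2 differences are constant, so P has degree 2.
Fitting a degree-2 polynomial gives P(n) = 7n² - 7n - 2.
The coefficient of n² is 7.

7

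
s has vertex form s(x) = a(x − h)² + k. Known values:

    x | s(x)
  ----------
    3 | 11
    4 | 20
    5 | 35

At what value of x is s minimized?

2

First differences 9, 15; second difference 6 = 2a, so a = 3.
Expanding, the x-coefficient is −2ah = -6h; matching it to the data gives h = 2, and then k = 8.
So s(x) = 3(x − 2)² + 8.
Hence h = 2.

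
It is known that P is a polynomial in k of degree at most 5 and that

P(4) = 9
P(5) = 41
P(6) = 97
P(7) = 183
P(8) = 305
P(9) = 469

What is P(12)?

First differences: 32, 56, 86, 122, 164. Second differences: 24, 30, 36, 42. Third differences: 6, 6, 6.
Level-3 differences are constant, so P has degree 3.
Fitting a degree-3 polynomial gives P(k) = k³ - 3k² - 2k + 1.
Then P(12) = 1273.

1273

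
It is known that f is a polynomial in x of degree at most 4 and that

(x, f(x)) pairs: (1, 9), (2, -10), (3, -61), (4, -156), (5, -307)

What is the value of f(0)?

8

Write f(x) = ax^4 + bx³ + cx² + dx + e; the 5 given values yield a linear system in the 5 coefficients.
Solving, the leading coefficient vanishes, and f(x) = -2x³ - 4x² + 7x + 8.
Then f(0) = 8.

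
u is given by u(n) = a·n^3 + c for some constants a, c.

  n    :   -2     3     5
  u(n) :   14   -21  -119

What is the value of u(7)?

-337

From u(-2) = 14 and u(3) = -21: -8a + c = 14 and 27a + c = -21.
Subtracting: 35a = -35, so a = -1; then c = 14 − (-1)·(-8) = 6.
So u(n) = -1n³ + 6, and u(7) = -337.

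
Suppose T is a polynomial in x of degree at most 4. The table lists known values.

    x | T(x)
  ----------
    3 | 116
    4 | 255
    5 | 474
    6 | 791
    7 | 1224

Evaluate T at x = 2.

39

Write T(x) = ax^4 + bx³ + cx² + dx + e; the 5 given values yield a linear system in the 5 coefficients.
Solving, the leading coefficient vanishes, and T(x) = 3x³ + 4x² - 1.
Then T(2) = 39.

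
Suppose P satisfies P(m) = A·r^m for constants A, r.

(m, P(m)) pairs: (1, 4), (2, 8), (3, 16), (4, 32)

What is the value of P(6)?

Consecutive ratio: 8/4 = 2, and 16/8 = 2, so r = 2.
Then A·2^1 = 4 gives A = 2, and P(m) = 2·2^m.
P(6) = 2·2^6 = 128.

128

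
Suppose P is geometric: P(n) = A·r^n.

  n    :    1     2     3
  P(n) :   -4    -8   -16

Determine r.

Consecutive ratio: -8/(-4) = 2, and -16/(-8) = 2, so r = 2.
Then A·2^1 = -4 gives A = -2, and P(n) = -2·2^n.

2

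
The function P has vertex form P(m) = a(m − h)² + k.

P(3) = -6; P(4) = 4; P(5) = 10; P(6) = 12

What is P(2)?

-20

First differences 10, 6, 2; second difference -4 = 2a, so a = -2.
Expanding, the m-coefficient is −2ah = 4h; matching it to the data gives h = 6, and then k = 12.
So P(m) = -2(m − 6)² + 12.
P(2) = -2·(-4)² + 12 = -20.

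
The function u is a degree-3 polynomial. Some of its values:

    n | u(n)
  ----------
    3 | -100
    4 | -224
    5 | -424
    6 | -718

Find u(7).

Write u(n) = an³ + bn² + cn + d; the 4 given values yield a linear system in the 4 coefficients.
Solving, u(n) = -3n³ - 2n² + n - 4.
Then u(7) = -1124.

-1124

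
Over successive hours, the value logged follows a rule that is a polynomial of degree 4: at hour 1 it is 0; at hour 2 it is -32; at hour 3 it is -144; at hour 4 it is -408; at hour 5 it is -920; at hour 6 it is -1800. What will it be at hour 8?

Write the value at m as P(m).
First differences: -32, -112, -264, -512, -880. Second differences: -80, -152, -248, -368. Third differences: -72, -96, -120. Fourth differences: -24, -24.
Level-4 differences are constant, so P has degree 4.
Fitting a degree-4 polynomial gives P(m) = -m^4 - 2m³ - 3m² + 6m.
Then P(8) = -5264.

-5264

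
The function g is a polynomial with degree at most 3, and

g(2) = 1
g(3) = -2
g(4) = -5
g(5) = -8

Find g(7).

First differences: -3, -3, -3.
Level-1 differences are constant, so g has degree 1.
Fitting a degree-1 polynomial gives g(n) = -3n + 7.
Then g(7) = -14.

-14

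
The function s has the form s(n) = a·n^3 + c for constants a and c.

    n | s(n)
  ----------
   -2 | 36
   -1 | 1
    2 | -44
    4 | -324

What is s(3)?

-139

From s(-2) = 36 and s(-1) = 1: -8a + c = 36 and -1a + c = 1.
Subtracting: 7a = -35, so a = -5; then c = 36 − (-5)·(-8) = -4.
So s(n) = -5n³ − 4, and s(3) = -139.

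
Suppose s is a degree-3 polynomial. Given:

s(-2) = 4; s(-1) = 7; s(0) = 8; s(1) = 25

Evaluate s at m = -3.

Write s(m) = am³ + bm² + cm + d; the 4 given values yield a linear system in the 4 coefficients.
Solving, s(m) = 3m³ + 8m² + 6m + 8.
Then s(-3) = -19.

-19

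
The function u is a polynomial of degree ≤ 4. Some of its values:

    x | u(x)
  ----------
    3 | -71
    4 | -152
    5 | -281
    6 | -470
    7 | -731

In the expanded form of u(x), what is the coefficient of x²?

Write u(x) = ax^4 + bx³ + cx² + dx + e; the 5 given values yield a linear system in the 5 coefficients.
Solving, the leading coefficient vanishes, and u(x) = -2x³ - 7x + 4.
The coefficient of x² is 0.

0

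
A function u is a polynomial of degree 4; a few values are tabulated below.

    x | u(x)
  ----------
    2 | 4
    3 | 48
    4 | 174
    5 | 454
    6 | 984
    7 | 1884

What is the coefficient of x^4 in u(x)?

1

First differences: 44, 126, 280, 530, 900. Second differences: 82, 154, 250, 370. Third differences: 72, 96, 120. Fourth differences: 24, 24.
Level-4 differences are constant, so u has degree 4.
Fitting a degree-4 polynomial gives u(x) = x^4 - 2x³ + 4x² - 3x - 6.
The coefficient of x^4 is 1.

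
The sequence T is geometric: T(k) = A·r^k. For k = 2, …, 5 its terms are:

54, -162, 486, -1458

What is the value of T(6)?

Consecutive ratio: -162/54 = -3, and 486/(-162) = -3, so r = -3.
Then A·(-3)^2 = 54 gives A = 6, and T(k) = 6·(-3)^k.
T(6) = 6·(-3)^6 = 4374.

4374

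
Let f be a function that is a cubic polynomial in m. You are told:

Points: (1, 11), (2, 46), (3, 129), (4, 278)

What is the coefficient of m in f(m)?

Write f(m) = am³ + bm² + cm + d; the 4 given values yield a linear system in the 4 coefficients.
Solving, f(m) = 3m³ + 6m² - 4m + 6.
The coefficient of m is -4.

-4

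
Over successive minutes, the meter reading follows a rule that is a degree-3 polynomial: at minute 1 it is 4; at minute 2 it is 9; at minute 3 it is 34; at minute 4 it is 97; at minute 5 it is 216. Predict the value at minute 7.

Write the value at x as Q(x).
First differences: 5, 25, 63, 119. Second differences: 20, 38, 56. Third differences: 18, 18.
Level-3 differences are constant, so Q has degree 3.
Fitting a degree-3 polynomial gives Q(x) = 3x³ - 8x² + 8x + 1.
Then Q(7) = 694.

694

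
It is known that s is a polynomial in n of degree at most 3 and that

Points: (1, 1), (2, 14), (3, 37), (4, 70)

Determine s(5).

First differences: 13, 23, 33. Second differences: 10, 10.
Level-2 differences are constant, so s has degree 2.
Extending the table by one column gives the next first difference 43, so s(5) = 70 + 43 = 113.

113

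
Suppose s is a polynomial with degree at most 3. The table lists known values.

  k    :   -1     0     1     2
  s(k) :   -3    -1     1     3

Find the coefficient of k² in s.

Write s(k) = ak³ + bk² + ck + d; the 4 given values yield a linear system in the 4 coefficients.
Solving, the top 2 coefficients vanish, and s(k) = 2k - 1.
The coefficient of k² is 0.

0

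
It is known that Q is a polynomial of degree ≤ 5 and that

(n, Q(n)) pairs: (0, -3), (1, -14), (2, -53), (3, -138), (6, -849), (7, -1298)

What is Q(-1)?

Write Q(n) = an^5 + bn^4 + cn³ + dn² + en + p; the 6 given values yield a linear system in the 6 coefficients.
Solving, the top 2 coefficients vanish, and Q(n) = -3n³ - 5n² - 3n - 3.
Then Q(-1) = -2.

-2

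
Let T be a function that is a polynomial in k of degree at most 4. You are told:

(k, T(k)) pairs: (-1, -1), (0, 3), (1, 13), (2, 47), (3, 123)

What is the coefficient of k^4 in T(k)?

0

First differences: 4, 10, 34, 76. Second differences: 6, 24, 42. Third differences: 18, 18.
Level-3 differences are constant, so T has degree 3.
Fitting a degree-3 polynomial gives T(k) = 3k³ + 3k² + 4k + 3.
The coefficient of k^4 is 0.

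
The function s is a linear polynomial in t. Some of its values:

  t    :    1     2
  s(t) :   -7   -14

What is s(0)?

Write s(t) = at + b; the 2 given values yield a linear system in the 2 coefficients.
Solving, s(t) = -7t.
The constant term is s(0) = 0.

0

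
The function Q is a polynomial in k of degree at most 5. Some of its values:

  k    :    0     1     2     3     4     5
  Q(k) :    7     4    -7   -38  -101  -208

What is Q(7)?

First differences: -3, -11, -31, -63, -107. Second differences: -8, -20, -32, -44. Third differences: -12, -12, -12.
Level-3 differences are constant, so Q has degree 3.
Fitting a degree-3 polynomial gives Q(k) = -2k³ + 2k² - 3k + 7.
Then Q(7) = -602.

-602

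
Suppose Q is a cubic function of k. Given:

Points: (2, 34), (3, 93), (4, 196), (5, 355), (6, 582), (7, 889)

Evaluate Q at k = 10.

2410

First differences: 59, 103, 159, 227, 307. Second differences: 44, 56, 68, 80. Third differences: 12, 12, 12.
Level-3 differences are constant, so Q has degree 3.
Fitting a degree-3 polynomial gives Q(k) = 2k³ + 4k² + k.
Then Q(10) = 2410.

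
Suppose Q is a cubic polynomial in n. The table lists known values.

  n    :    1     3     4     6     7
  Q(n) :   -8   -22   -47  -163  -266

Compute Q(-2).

13

Write Q(n) = an³ + bn² + cn + d; the 5 given values yield a linear system in the 4 coefficients.
Solving, Q(n) = -n³ + 2n² - 2n - 7.
Then Q(-2) = 13.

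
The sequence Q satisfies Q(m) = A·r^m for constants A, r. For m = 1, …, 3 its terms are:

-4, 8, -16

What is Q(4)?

32

Consecutive ratio: 8/(-4) = -2, and -16/8 = -2, so r = -2.
Then A·(-2)^1 = -4 gives A = 2, and Q(m) = 2·(-2)^m.
Q(4) = 2·(-2)^4 = 32.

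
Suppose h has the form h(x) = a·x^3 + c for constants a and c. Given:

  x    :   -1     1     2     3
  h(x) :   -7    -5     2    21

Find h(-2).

From h(-1) = -7 and h(1) = -5: -1a + c = -7 and 1a + c = -5.
Subtracting: 2a = 2, so a = 1; then c = -7 − 1·(-1) = -6.
So h(x) = 1x³ − 6, and h(-2) = -14.

-14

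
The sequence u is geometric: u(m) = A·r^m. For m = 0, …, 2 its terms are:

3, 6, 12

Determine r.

2

Consecutive ratio: 6/3 = 2, and 12/6 = 2, so r = 2.
Then A·2^0 = 3 gives A = 3, and u(m) = 3·2^m.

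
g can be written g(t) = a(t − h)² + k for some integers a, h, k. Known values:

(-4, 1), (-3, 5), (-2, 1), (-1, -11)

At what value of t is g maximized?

-3

First differences 4, -4, -12; second difference -8 = 2a, so a = -4.
Expanding, the t-coefficient is −2ah = 8h; matching it to the data gives h = -3, and then k = 5.
So g(t) = -4(t + 3)² + 5.
Hence h = -3.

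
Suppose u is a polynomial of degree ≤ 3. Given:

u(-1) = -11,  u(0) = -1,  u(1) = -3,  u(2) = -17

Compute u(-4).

-113

First differences: 10, -2, -14. Second differences: -12, -12.
Level-2 differences are constant, so u has degree 2.
Fitting a degree-2 polynomial gives u(m) = -6m² + 4m - 1.
Then u(-4) = -113.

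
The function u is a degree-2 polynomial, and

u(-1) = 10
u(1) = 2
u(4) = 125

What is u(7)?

Write u(t) = at² + bt + c; the 3 given values yield a linear system in the 3 coefficients.
Solving, u(t) = 9t² - 4t - 3.
Then u(7) = 410.

410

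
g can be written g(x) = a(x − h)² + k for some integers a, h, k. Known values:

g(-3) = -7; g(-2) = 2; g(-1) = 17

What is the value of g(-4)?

First differences 9, 15; second difference 6 = 2a, so a = 3.
Expanding, the x-coefficient is −2ah = -6h; matching it to the data gives h = -4, and then k = -10.
So g(x) = 3(x + 4)² − 10.
g(-4) = 3·0² − 10 = -10.

-10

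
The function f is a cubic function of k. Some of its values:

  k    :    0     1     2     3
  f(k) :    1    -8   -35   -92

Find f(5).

Write f(k) = ak³ + bk² + ck + d; the 4 given values yield a linear system in the 4 coefficients.
Solving, f(k) = -2k³ - 3k² - 4k + 1.
Then f(5) = -344.

-344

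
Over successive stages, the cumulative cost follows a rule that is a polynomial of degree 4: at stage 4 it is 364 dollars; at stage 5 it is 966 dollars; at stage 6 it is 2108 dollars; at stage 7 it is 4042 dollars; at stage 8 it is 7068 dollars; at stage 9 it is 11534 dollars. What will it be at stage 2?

12

Write the value at n as Q(n).
First differences: 602, 1142, 1934, 3026, 4466. Second differences: 540, 792, 1092, 1440. Third differences: 252, 300, 348. Fourth differences: 48, 48.
Level-4 differences are constant, so Q has degree 4.
Fitting a degree-4 polynomial gives Q(n) = 2n^4 - 2n³ - 2n² + 4n - 4.
Then Q(2) = 12.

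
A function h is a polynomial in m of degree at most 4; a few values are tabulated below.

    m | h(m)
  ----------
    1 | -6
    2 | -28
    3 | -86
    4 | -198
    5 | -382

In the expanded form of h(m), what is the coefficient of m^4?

Write h(m) = am^4 + bm³ + cm² + dm + e; the 5 given values yield a linear system in the 5 coefficients.
Solving, the leading coefficient vanishes, and h(m) = -3m³ - m - 2.
The coefficient of m^4 is 0.

0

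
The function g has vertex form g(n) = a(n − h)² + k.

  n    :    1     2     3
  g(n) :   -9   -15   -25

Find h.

0

First differences -6, -10; second difference -4 = 2a, so a = -2.
Expanding, the n-coefficient is −2ah = 4h; matching it to the data gives h = 0, and then k = -7.
So g(n) = -2(n + 0)² − 7.
Hence h = 0.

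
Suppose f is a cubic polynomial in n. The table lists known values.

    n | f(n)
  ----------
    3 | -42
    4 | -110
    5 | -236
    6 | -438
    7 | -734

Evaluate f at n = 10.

Write f(n) = an³ + bn² + cn + d; the 5 given values yield a linear system in the 4 coefficients.
Solving, f(n) = -3n³ + 7n² - 6n - 6.
Then f(10) = -2366.

-2366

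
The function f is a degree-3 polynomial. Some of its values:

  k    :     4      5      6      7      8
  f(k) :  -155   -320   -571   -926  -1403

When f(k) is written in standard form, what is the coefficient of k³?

-3

First differences: -165, -251, -355, -477. Second differences: -86, -104, -122. Third differences: -18, -18.
Level-3 differences are constant, so f has degree 3.
Fitting a degree-3 polynomial gives f(k) = -3k³ + 2k² + 5.
The coefficient of k³ is -3.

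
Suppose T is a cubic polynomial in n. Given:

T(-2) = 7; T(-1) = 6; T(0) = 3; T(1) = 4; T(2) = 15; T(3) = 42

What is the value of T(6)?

279

First differences: -1, -3, 1, 11, 27. Second differences: -2, 4, 10, 16. Third differences: 6, 6, 6.
Level-3 differences are constant, so T has degree 3.
Fitting a degree-3 polynomial gives T(n) = n³ + 2n² - 2n + 3.
Then T(6) = 279.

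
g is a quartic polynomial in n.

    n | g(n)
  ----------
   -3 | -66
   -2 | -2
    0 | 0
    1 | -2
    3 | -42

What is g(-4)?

-252

Write g(n) = an^4 + bn³ + cn² + dn + e; the 5 given values yield a linear system in the 5 coefficients.
Solving, g(n) = -n^4 + n³ + 3n² - 5n.
Then g(-4) = -252.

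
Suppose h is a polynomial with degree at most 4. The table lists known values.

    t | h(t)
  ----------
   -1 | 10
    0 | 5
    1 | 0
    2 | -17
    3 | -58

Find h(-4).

145

Write h(t) = at^4 + bt³ + ct² + dt + e; the 5 given values yield a linear system in the 5 coefficients.
Solving, the leading coefficient vanishes, and h(t) = -2t³ - 3t + 5.
Then h(-4) = 145.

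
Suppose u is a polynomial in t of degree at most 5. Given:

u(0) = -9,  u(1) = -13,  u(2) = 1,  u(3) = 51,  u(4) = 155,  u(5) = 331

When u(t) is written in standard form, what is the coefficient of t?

-7

First differences: -4, 14, 50, 104, 176. Second differences: 18, 36, 54, 72. Third differences: 18, 18, 18.
Level-3 differences are constant, so u has degree 3.
Fitting a degree-3 polynomial gives u(t) = 3t³ - 7t - 9.
The coefficient of t is -7.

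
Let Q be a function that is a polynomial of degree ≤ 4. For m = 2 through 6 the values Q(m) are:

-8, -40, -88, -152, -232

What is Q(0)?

8

Write Q(m) = am^4 + bm³ + cm² + dm + e; the 5 given values yield a linear system in the 5 coefficients.
Solving, the top 2 coefficients vanish, and Q(m) = -8m² + 8m + 8.
The constant term is Q(0) = 8.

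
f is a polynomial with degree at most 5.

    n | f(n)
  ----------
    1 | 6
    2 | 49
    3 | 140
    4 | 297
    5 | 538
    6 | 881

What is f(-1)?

Write f(n) = an^5 + bn^4 + cn³ + dn² + en + p; the 6 given values yield a linear system in the 6 coefficients.
Solving, the top 2 coefficients vanish, and f(n) = 3n³ + 6n² + 4n - 7.
Then f(-1) = -8.

-8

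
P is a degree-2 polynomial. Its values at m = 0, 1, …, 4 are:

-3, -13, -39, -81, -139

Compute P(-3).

-69

First differences: -10, -26, -42, -58. Second differences: -16, -16, -16.
Level-2 differences are constant, so P has degree 2.
Fitting a degree-2 polynomial gives P(m) = -8m² - 2m - 3.
Then P(-3) = -69.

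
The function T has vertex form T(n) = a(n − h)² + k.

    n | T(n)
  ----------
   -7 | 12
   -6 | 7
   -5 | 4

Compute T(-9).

First differences -5, -3; second difference 2 = 2a, so a = 1.
Expanding, the n-coefficient is −2ah = -2h; matching it to the data gives h = -4, and then k = 3.
So T(n) = 1(n + 4)² + 3.
T(-9) = 1·(-5)² + 3 = 28.

28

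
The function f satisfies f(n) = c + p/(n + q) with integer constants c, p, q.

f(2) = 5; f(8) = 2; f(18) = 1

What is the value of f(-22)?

-1

(f(n) − c)(n + q) = p for each data point; the three points give a linear system in c and q, then p follows.
Solving: c = 0, q = 2, p = 20, so f(n) = 20/(n + 2).
Then f(-22) = 0 + 20/(-20) = -1.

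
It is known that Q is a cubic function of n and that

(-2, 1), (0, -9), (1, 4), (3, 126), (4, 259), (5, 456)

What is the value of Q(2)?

Write Q(n) = an³ + bn² + cn + d; the 6 given values yield a linear system in the 4 coefficients.
Solving, Q(n) = 2n³ + 8n² + 3n - 9.
Then Q(2) = 45.

45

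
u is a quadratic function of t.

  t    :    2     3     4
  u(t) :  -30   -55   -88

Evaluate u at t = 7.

Write u(t) = at² + bt + c; the 3 given values yield a linear system in the 3 coefficients.
Solving, u(t) = -4t² - 5t - 4.
Then u(7) = -235.

-235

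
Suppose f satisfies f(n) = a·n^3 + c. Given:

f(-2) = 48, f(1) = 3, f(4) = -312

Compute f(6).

From f(-2) = 48 and f(1) = 3: -8a + c = 48 and 1a + c = 3.
Subtracting: 9a = -45, so a = -5; then c = 48 − (-5)·(-8) = 8.
So f(n) = -5n³ + 8, and f(6) = -1072.

-1072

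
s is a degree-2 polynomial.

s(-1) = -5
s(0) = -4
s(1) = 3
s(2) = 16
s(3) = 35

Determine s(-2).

Write s(x) = ax² + bx + c; the 5 given values yield a linear system in the 3 coefficients.
Solving, s(x) = 3x² + 4x - 4.
Then s(-2) = 0.

0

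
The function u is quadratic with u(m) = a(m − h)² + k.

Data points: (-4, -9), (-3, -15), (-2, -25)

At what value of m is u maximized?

-5

First differences -6, -10; second difference -4 = 2a, so a = -2.
Expanding, the m-coefficient is −2ah = 4h; matching it to the data gives h = -5, and then k = -7.
So u(m) = -2(m + 5)² − 7.
Hence h = -5.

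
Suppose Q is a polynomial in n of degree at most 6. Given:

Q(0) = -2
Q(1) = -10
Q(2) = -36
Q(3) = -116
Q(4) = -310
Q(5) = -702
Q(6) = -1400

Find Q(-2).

-16

First differences: -8, -26, -80, -194, -392, -698. Second differences: -18, -54, -114, -198, -306. Third differences: -36, -60, -84, -108. Fourth differences: -24, -24, -24.
Level-4 differences are constant, so Q has degree 4.
Fitting a degree-4 polynomial gives Q(n) = -n^4 - 2n² - 5n - 2.
Then Q(-2) = -16.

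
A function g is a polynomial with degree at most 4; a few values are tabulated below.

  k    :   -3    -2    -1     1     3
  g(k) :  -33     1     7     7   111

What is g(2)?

Write g(k) = ak^4 + bk³ + ck² + dk + e; the 5 given values yield a linear system in the 5 coefficients.
Solving, the leading coefficient vanishes, and g(k) = 3k³ + 4k² - 3k + 3.
Then g(2) = 37.

37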